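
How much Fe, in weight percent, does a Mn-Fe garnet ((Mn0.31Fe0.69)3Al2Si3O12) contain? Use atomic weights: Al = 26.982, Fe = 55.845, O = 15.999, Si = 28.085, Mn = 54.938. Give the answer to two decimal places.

M((Mn0.31Fe0.69)3Al2Si3O12) = 496.898 g/mol.
Fe contributes 2.07 × 55.845 = 115.599 g per mole.
115.599/496.898 = 0.2326 → 23.26%.

23.26 weight percent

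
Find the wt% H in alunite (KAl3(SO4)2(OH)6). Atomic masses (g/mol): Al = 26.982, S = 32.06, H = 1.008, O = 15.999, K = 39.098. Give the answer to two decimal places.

1.46 wt%

M(KAl3(SO4)2(OH)6) = 414.198 g/mol.
H contributes 6 × 1.008 = 6.048 g per mole.
6.048/414.198 = 0.0146 → 1.46%.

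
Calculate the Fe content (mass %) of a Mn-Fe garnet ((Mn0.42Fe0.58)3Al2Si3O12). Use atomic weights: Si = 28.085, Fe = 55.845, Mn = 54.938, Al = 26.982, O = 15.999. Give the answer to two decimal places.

Formula mass = 1.26×54.938 + 1.74×55.845 + 2×26.982 + 3×28.085 + 12×15.999 = 496.599 g/mol, of which 97.170 g is Fe.
So Fe makes up 97.170/496.599 = 0.1957 of the mass, i.e. 19.57%.

19.57 mass %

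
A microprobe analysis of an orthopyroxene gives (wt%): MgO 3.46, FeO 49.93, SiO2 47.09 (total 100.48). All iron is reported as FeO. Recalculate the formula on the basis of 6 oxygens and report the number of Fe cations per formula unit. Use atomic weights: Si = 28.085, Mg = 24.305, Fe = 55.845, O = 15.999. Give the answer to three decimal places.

MgO (M=40.304): mol = 0.08585; Mg = 0.08585, O = 0.08585.
FeO (M=71.844): mol = 0.69498; Fe = 0.69498, O = 0.69498.
SiO2 (M=60.083): mol = 0.78375; Si = 0.78375, O = 1.56750.
ΣO = 2.34833; factor = 6/ΣO = 2.55501.
Fe apfu = 0.69498 × 2.55501 = 1.776.

1.776 Fe apfu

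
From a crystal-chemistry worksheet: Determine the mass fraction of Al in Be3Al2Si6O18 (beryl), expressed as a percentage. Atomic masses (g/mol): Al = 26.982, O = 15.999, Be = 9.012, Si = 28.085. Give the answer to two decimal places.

10.04 mass %

Molar mass of Be3Al2Si6O18: 3*9.012 + 2*26.982 + 6*28.085 + 18*15.999 = 537.492 g/mol.
Mass of Al per formula unit: 2 × 26.982 = 53.964 g.
Weight fraction Al = 53.964 / 537.492 = 0.1004.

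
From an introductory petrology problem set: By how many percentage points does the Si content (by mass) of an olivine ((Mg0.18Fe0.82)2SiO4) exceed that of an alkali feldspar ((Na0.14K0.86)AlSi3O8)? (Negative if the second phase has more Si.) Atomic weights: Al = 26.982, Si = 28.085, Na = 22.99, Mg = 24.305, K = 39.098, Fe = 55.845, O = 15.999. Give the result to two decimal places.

First mineral: 28.085 g Si in 192.417 g formula = 14.60 wt% Si.
Second mineral: 84.255 g Si in 276.072 g formula = 30.52 wt% Si.
14.60% − 30.52% gives a difference of -15.92 percentage points.

-15.92 percentage points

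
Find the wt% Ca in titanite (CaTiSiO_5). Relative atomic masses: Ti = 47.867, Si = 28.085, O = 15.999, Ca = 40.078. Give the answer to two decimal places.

Formula mass = 1×40.078 + 1×47.867 + 1×28.085 + 5×15.999 = 196.025 g/mol, of which 40.078 g is Ca.
So Ca makes up 40.078/196.025 = 0.2045 of the mass, i.e. 20.45%.

20.45 wt%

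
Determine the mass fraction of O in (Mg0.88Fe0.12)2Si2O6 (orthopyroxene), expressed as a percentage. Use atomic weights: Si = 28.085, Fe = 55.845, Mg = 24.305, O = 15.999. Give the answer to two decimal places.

46.07 weight percent

Formula mass = 1.76×24.305 + 0.24×55.845 + 2×28.085 + 6×15.999 = 208.344 g/mol, of which 95.994 g is O.
So O makes up 95.994/208.344 = 0.4607 of the mass, i.e. 46.07%.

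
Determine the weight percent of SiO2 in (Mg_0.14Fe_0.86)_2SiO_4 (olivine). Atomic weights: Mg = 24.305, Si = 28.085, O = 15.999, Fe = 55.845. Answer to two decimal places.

30.82 wt%

M((Mg_0.14Fe_0.86)_2SiO_4) = 194.940 g/mol; M(SiO2) = 60.083 g/mol.
Moles SiO2 per formula unit = 1 Si ÷ 1 = 1.0000.
SiO2 fraction = (1.0000 × 60.083) / 194.940 = 60.083/194.940 = 0.3082.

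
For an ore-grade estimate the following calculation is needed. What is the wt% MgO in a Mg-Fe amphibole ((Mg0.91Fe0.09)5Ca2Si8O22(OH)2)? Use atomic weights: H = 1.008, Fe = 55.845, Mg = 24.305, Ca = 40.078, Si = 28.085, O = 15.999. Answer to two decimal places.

22.19 wt%

Molar mass of (Mg0.91Fe0.09)5Ca2Si8O22(OH)2 = 4.55*24.305 + 0.45*55.845 + 2*40.078 + 8*28.085 + 24*15.999 + 2*1.008 = 826.546 g/mol.
Each formula unit contains 4.55 Mg, equivalent to 4.55/1 = 4.5500 mol MgO.
M(MgO) = 1×24.305 + 1×15.999 = 40.304 g/mol.
Mass of MgO per formula unit = 4.5500 × 40.304 = 183.383 g.
MgO wt% = 183.383 / 826.546 × 100 = 22.19%.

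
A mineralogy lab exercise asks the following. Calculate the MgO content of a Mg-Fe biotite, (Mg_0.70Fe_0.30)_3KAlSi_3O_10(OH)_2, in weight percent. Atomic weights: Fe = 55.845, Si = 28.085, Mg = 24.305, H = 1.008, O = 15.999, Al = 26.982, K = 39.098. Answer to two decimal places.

18.99 wt%

M((Mg_0.70Fe_0.30)_3KAlSi_3O_10(OH)_2) = 445.640 g/mol; M(MgO) = 40.304 g/mol.
Moles MgO per formula unit = 2.10 Mg ÷ 1 = 2.1000.
MgO fraction = (2.1000 × 40.304) / 445.640 = 84.638/445.640 = 0.1899.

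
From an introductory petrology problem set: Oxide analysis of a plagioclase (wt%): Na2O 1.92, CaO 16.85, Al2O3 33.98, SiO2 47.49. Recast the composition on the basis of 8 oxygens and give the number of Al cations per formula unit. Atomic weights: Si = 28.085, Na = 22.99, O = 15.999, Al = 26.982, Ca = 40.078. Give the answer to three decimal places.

1.831 Al apfu

Na2O (M=61.979): mol = 0.03098; Na = 0.06196, O = 0.03098.
CaO (M=56.077): mol = 0.30048; Ca = 0.30048, O = 0.30048.
Al2O3 (M=101.961): mol = 0.33326; Al = 0.66652, O = 0.99978.
SiO2 (M=60.083): mol = 0.79041; Si = 0.79041, O = 1.58082.
ΣO = 2.91206; factor = 8/ΣO = 2.74720.
Al apfu = 0.66652 × 2.74720 = 1.831.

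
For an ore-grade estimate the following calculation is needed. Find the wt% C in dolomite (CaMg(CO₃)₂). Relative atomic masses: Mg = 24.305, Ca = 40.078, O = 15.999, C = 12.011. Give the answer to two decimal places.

13.03 mass %

M(CaMg(CO₃)₂) = 184.399 g/mol.
C contributes 2 × 12.011 = 24.022 g per mole.
24.022/184.399 = 0.1303 → 13.03%.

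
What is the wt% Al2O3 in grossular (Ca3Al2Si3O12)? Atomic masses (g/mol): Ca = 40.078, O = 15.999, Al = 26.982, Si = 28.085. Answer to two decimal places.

Formula mass = 450.441 g/mol.
2 Al → 1.0000 mol Al2O3 per formula unit; M(Al2O3) = 101.961, so Al2O3 mass = 101.961 g.
101.961/450.441 × 100 = 22.64 wt%.

22.64 wt%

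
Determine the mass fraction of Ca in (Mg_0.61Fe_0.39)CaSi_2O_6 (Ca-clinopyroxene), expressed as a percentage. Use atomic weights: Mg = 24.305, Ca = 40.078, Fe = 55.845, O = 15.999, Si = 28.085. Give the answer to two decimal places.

17.51 wt%

Molar mass of (Mg_0.61Fe_0.39)CaSi_2O_6: 0.61*24.305 + 0.39*55.845 + 1*40.078 + 2*28.085 + 6*15.999 = 228.848 g/mol.
Mass of Ca per formula unit: 1 × 40.078 = 40.078 g.
Weight fraction Ca = 40.078 / 228.848 = 0.1751.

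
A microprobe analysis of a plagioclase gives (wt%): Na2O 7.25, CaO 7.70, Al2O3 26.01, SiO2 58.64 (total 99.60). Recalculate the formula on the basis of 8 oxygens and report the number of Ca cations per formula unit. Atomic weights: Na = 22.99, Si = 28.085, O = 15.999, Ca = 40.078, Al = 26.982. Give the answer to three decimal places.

Na2O: 7.25/61.979 = 0.11698 mol → 0.23396 mol Na, 0.11698 mol O.
CaO: 7.70/56.077 = 0.13731 mol → 0.13731 mol Ca, 0.13731 mol O.
Al2O3: 26.01/101.961 = 0.25510 mol → 0.51020 mol Al, 0.76530 mol O.
SiO2: 58.64/60.083 = 0.97598 mol → 0.97598 mol Si, 1.95196 mol O.
Total oxygen = 2.97155 mol. Normalization factor = 8/2.97155 = 2.69220.
Ca per 8 O = 0.13731 × 2.69220 = 0.370.

0.370 Ca apfu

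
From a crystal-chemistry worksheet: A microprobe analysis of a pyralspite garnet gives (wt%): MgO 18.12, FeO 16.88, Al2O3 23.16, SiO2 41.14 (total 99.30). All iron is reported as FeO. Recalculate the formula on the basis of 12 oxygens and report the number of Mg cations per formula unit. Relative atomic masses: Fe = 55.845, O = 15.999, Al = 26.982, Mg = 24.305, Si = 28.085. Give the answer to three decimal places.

18.12 wt% MgO ÷ 40.304 g/mol = 0.44958 mol, giving 0.44958 Mg and 0.44958 O.
16.88 wt% FeO ÷ 71.844 g/mol = 0.23495 mol, giving 0.23495 Fe and 0.23495 O.
23.16 wt% Al2O3 ÷ 101.961 g/mol = 0.22715 mol, giving 0.45430 Al and 0.68145 O.
41.14 wt% SiO2 ÷ 60.083 g/mol = 0.68472 mol, giving 0.68472 Si and 1.36944 O.
Oxygen sums to 2.73542; scaling by 12/2.73542 = 4.38689 puts the formula on 12 O.
Mg: 0.44958 × 4.38689 = 1.972 atoms per formula unit.

1.972 Mg apfu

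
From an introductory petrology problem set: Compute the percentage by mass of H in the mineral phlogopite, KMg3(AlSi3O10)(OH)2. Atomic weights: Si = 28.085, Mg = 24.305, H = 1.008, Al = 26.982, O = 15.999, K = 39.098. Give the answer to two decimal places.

Molar mass of KMg3(AlSi3O10)(OH)2: 1×39.098 + 3×24.305 + 1×26.982 + 3×28.085 + 12×15.999 + 2×1.008 = 417.254 g/mol.
Mass of H per formula unit: 2 × 1.008 = 2.016 g.
Weight fraction H = 2.016 / 417.254 = 0.0048.

0.48 weight percent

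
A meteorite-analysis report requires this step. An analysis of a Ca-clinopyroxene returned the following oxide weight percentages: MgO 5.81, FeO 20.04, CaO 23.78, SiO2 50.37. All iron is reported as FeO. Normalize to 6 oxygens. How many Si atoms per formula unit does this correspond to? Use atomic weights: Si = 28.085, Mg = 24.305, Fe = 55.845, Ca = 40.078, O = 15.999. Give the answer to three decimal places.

MgO (M=40.304): mol = 0.14415; Mg = 0.14415, O = 0.14415.
FeO (M=71.844): mol = 0.27894; Fe = 0.27894, O = 0.27894.
CaO (M=56.077): mol = 0.42406; Ca = 0.42406, O = 0.42406.
SiO2 (M=60.083): mol = 0.83834; Si = 0.83834, O = 1.67668.
ΣO = 2.52383; factor = 6/ΣO = 2.37734.
Si apfu = 0.83834 × 2.37734 = 1.993.

1.993 Si apfu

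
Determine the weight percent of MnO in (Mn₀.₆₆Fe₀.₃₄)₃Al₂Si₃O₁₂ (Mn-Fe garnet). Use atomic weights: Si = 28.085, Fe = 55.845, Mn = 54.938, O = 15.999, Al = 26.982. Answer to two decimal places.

Molar mass of (Mn₀.₆₆Fe₀.₃₄)₃Al₂Si₃O₁₂ = 1.98*54.938 + 1.02*55.845 + 2*26.982 + 3*28.085 + 12*15.999 = 495.946 g/mol.
Each formula unit contains 1.98 Mn, equivalent to 1.98/1 = 1.9800 mol MnO.
M(MnO) = 1×54.938 + 1×15.999 = 70.937 g/mol.
Mass of MnO per formula unit = 1.9800 × 70.937 = 140.455 g.
MnO wt% = 140.455 / 495.946 × 100 = 28.32%.

28.32 wt%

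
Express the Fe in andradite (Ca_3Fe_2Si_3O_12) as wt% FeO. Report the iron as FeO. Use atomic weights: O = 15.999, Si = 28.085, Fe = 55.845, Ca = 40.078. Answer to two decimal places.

Molar mass of Ca_3Fe_2Si_3O_12 = 3·40.078 + 2·55.845 + 3·28.085 + 12·15.999 = 508.167 g/mol.
Each formula unit contains 2 Fe, equivalent to 2/1 = 2.0000 mol FeO.
M(FeO) = 1×55.845 + 1×15.999 = 71.844 g/mol.
Mass of FeO per formula unit = 2.0000 × 71.844 = 143.688 g.
FeO wt% = 143.688 / 508.167 × 100 = 28.28%.

28.28 wt%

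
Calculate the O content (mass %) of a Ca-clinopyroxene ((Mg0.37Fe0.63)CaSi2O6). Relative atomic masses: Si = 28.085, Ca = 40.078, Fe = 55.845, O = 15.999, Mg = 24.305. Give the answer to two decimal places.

Formula mass = 0.37·24.305 + 0.63·55.845 + 1·40.078 + 2·28.085 + 6·15.999 = 236.417 g/mol, of which 95.994 g is O.
So O makes up 95.994/236.417 = 0.4060 of the mass, i.e. 40.60%.

40.60 mass %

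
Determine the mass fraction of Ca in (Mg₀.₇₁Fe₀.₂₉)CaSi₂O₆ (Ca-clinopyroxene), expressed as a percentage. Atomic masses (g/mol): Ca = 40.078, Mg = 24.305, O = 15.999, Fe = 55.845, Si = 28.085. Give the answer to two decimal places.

M((Mg₀.₇₁Fe₀.₂₉)CaSi₂O₆) = 225.694 g/mol.
Ca contributes 1 × 40.078 = 40.078 g per mole.
40.078/225.694 = 0.1776 → 17.76%.

17.76 weight percent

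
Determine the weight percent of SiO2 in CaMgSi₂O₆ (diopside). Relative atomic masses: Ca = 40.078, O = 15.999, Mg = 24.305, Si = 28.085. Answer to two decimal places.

M(CaMgSi₂O₆) = 216.547 g/mol; M(SiO2) = 60.083 g/mol.
Moles SiO2 per formula unit = 2 Si ÷ 1 = 2.0000.
SiO2 fraction = (2.0000 × 60.083) / 216.547 = 120.166/216.547 = 0.5549.

55.49 wt%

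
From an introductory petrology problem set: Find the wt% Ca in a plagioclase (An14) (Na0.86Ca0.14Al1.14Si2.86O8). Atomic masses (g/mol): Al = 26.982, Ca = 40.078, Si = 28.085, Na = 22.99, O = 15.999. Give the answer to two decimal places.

Formula mass = 0.86×22.99 + 0.14×40.078 + 1.14×26.982 + 2.86×28.085 + 8×15.999 = 264.457 g/mol, of which 5.611 g is Ca.
So Ca makes up 5.611/264.457 = 0.0212 of the mass, i.e. 2.12%.

2.12 weight percent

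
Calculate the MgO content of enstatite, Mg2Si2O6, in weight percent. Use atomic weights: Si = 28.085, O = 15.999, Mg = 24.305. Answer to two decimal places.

M(Mg2Si2O6) = 200.774 g/mol; M(MgO) = 40.304 g/mol.
Moles MgO per formula unit = 2 Mg ÷ 1 = 2.0000.
MgO fraction = (2.0000 × 40.304) / 200.774 = 80.608/200.774 = 0.4015.

40.15 wt%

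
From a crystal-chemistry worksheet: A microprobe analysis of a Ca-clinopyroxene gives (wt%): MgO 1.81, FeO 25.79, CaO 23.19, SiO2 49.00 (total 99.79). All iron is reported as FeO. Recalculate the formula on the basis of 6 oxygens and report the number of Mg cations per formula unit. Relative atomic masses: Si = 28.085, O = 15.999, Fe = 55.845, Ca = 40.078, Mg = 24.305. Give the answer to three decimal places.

0.110 Mg apfu

MgO (M=40.304): mol = 0.04491; Mg = 0.04491, O = 0.04491.
FeO (M=71.844): mol = 0.35897; Fe = 0.35897, O = 0.35897.
CaO (M=56.077): mol = 0.41354; Ca = 0.41354, O = 0.41354.
SiO2 (M=60.083): mol = 0.81554; Si = 0.81554, O = 1.63108.
ΣO = 2.44850; factor = 6/ΣO = 2.45048.
Mg apfu = 0.04491 × 2.45048 = 0.110.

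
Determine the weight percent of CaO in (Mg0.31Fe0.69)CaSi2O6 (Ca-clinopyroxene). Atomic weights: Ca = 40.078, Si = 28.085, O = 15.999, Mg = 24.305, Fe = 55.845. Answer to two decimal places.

Molar mass of (Mg0.31Fe0.69)CaSi2O6 = 0.31×24.305 + 0.69×55.845 + 1×40.078 + 2×28.085 + 6×15.999 = 238.310 g/mol.
Each formula unit contains 1 Ca, equivalent to 1/1 = 1.0000 mol CaO.
M(CaO) = 1×40.078 + 1×15.999 = 56.077 g/mol.
Mass of CaO per formula unit = 1.0000 × 56.077 = 56.077 g.
CaO wt% = 56.077 / 238.310 × 100 = 23.53%.

23.53 wt%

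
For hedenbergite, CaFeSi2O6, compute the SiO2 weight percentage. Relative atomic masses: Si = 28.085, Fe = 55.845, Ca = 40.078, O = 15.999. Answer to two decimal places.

48.44 wt%

Formula mass = 248.087 g/mol.
2 Si → 2.0000 mol SiO2 per formula unit; M(SiO2) = 60.083, so SiO2 mass = 120.166 g.
120.166/248.087 × 100 = 48.44 wt%.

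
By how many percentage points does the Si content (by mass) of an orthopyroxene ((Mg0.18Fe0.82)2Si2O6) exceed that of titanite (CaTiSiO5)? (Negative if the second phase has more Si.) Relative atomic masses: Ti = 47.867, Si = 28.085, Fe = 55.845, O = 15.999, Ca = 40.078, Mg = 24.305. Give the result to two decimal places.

7.92 percentage points

First mineral: 56.170 g Si in 252.500 g formula = 22.25 wt% Si.
Second mineral: 28.085 g Si in 196.025 g formula = 14.33 wt% Si.
22.25% − 14.33% gives a difference of 7.92 percentage points.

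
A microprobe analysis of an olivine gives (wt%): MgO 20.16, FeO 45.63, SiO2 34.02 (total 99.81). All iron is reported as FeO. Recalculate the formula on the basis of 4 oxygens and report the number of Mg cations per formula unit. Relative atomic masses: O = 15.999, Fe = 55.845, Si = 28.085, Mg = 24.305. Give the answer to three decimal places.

0.882 Mg apfu

MgO (M=40.304): mol = 0.50020; Mg = 0.50020, O = 0.50020.
FeO (M=71.844): mol = 0.63513; Fe = 0.63513, O = 0.63513.
SiO2 (M=60.083): mol = 0.56622; Si = 0.56622, O = 1.13244.
ΣO = 2.26777; factor = 4/ΣO = 1.76385.
Mg apfu = 0.50020 × 1.76385 = 0.882.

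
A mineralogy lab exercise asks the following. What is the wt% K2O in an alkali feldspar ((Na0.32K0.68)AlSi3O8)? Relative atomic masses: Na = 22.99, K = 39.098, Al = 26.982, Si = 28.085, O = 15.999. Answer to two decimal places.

Molar mass of (Na0.32K0.68)AlSi3O8 = 0.32·22.99 + 0.68·39.098 + 1·26.982 + 3·28.085 + 8·15.999 = 273.172 g/mol.
Each formula unit contains 0.68 K, equivalent to 0.68/2 = 0.3400 mol K2O.
M(K2O) = 2×39.098 + 1×15.999 = 94.195 g/mol.
Mass of K2O per formula unit = 0.3400 × 94.195 = 32.026 g.
K2O wt% = 32.026 / 273.172 × 100 = 11.72%.

11.72 wt%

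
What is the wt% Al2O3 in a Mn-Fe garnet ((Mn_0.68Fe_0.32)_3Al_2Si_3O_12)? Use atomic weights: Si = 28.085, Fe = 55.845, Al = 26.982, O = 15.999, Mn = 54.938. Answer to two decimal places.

20.56 wt%

Formula mass = 495.892 g/mol.
2 Al → 1.0000 mol Al2O3 per formula unit; M(Al2O3) = 101.961, so Al2O3 mass = 101.961 g.
101.961/495.892 × 100 = 20.56 wt%.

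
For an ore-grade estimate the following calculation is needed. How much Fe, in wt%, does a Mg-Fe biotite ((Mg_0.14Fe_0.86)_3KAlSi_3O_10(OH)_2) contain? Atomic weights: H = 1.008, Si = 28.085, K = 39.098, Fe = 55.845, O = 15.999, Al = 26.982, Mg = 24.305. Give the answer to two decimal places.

M((Mg_0.14Fe_0.86)_3KAlSi_3O_10(OH)_2) = 498.627 g/mol.
Fe contributes 2.58 × 55.845 = 144.080 g per mole.
144.080/498.627 = 0.2890 → 28.90%.

28.90 wt%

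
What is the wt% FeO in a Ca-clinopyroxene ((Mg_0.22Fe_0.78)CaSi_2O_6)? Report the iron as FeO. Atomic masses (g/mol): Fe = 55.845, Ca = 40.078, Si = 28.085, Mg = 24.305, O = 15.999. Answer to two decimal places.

23.24 wt%

Molar mass of (Mg_0.22Fe_0.78)CaSi_2O_6 = 0.22·24.305 + 0.78·55.845 + 1·40.078 + 2·28.085 + 6·15.999 = 241.148 g/mol.
Each formula unit contains 0.78 Fe, equivalent to 0.78/1 = 0.7800 mol FeO.
M(FeO) = 1×55.845 + 1×15.999 = 71.844 g/mol.
Mass of FeO per formula unit = 0.7800 × 71.844 = 56.038 g.
FeO wt% = 56.038 / 241.148 × 100 = 23.24%.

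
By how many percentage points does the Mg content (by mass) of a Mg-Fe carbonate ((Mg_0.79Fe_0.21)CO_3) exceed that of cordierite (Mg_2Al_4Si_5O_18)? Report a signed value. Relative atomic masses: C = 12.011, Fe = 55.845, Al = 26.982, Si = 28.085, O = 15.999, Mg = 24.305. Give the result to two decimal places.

12.80 percentage points

Mg in (Mg_0.79Fe_0.21)CO_3: molar mass 90.936 g/mol; 0.79×24.305 = 19.201 g → 21.11 wt%.
Mg in Mg_2Al_4Si_5O_18: molar mass 584.945 g/mol; 2×24.305 = 48.610 g → 8.31 wt%.
Difference = 21.11 − 8.31 = 12.80 percentage points.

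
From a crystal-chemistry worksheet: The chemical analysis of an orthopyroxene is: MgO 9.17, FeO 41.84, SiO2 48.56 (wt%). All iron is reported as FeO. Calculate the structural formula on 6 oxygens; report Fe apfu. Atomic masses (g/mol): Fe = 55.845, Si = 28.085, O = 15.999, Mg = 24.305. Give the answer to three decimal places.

1.440 Fe apfu

9.17 wt% MgO ÷ 40.304 g/mol = 0.22752 mol, giving 0.22752 Mg and 0.22752 O.
41.84 wt% FeO ÷ 71.844 g/mol = 0.58237 mol, giving 0.58237 Fe and 0.58237 O.
48.56 wt% SiO2 ÷ 60.083 g/mol = 0.80822 mol, giving 0.80822 Si and 1.61644 O.
Oxygen sums to 2.42633; scaling by 6/2.42633 = 2.47287 puts the formula on 6 O.
Fe: 0.58237 × 2.47287 = 1.440 atoms per formula unit.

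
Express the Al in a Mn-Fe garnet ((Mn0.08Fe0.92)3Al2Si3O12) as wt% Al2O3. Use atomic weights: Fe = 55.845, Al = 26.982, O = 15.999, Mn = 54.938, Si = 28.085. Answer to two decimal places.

M((Mn0.08Fe0.92)3Al2Si3O12) = 497.524 g/mol; M(Al2O3) = 101.961 g/mol.
Moles Al2O3 per formula unit = 2 Al ÷ 2 = 1.0000.
Al2O3 fraction = (1.0000 × 101.961) / 497.524 = 101.961/497.524 = 0.2049.

20.49 wt%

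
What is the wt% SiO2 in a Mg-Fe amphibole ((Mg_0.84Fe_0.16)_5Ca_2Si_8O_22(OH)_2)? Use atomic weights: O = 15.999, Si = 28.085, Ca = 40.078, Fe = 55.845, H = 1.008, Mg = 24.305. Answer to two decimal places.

57.39 wt%

M((Mg_0.84Fe_0.16)_5Ca_2Si_8O_22(OH)_2) = 837.585 g/mol; M(SiO2) = 60.083 g/mol.
Moles SiO2 per formula unit = 8 Si ÷ 1 = 8.0000.
SiO2 fraction = (8.0000 × 60.083) / 837.585 = 480.664/837.585 = 0.5739.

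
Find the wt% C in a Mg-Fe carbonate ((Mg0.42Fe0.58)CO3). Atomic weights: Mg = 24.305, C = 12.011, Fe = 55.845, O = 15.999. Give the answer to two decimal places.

11.71 wt%

Formula mass = 0.42·24.305 + 0.58·55.845 + 1·12.011 + 3·15.999 = 102.606 g/mol, of which 12.011 g is C.
So C makes up 12.011/102.606 = 0.1171 of the mass, i.e. 11.71%.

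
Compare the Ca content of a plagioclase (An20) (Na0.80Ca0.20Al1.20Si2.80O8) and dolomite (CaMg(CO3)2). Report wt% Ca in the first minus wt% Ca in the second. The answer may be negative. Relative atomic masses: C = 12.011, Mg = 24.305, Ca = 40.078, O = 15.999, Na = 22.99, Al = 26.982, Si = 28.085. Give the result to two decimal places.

-18.71 percentage points

Ca in Na0.80Ca0.20Al1.20Si2.80O8: molar mass 265.416 g/mol; 0.20×40.078 = 8.016 g → 3.02 wt%.
Ca in CaMg(CO3)2: molar mass 184.399 g/mol; 1×40.078 = 40.078 g → 21.73 wt%.
Difference = 3.02 − 21.73 = -18.71 percentage points.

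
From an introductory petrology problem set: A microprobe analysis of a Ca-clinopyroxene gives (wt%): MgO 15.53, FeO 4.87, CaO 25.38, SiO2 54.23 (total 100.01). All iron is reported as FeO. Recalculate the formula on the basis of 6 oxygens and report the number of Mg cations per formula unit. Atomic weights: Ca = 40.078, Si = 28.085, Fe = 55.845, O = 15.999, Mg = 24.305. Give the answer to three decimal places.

MgO: 15.53/40.304 = 0.38532 mol → 0.38532 mol Mg, 0.38532 mol O.
FeO: 4.87/71.844 = 0.06779 mol → 0.06779 mol Fe, 0.06779 mol O.
CaO: 25.38/56.077 = 0.45259 mol → 0.45259 mol Ca, 0.45259 mol O.
SiO2: 54.23/60.083 = 0.90258 mol → 0.90258 mol Si, 1.80516 mol O.
Total oxygen = 2.71086 mol. Normalization factor = 6/2.71086 = 2.21332.
Mg per 6 O = 0.38532 × 2.21332 = 0.853.

0.853 Mg apfu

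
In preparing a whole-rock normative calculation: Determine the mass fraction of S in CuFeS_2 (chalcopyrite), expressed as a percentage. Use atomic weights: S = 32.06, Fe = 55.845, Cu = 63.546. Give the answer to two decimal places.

Formula mass = 1×63.546 + 1×55.845 + 2×32.06 = 183.511 g/mol, of which 64.120 g is S.
So S makes up 64.120/183.511 = 0.3494 of the mass, i.e. 34.94%.

34.94 wt%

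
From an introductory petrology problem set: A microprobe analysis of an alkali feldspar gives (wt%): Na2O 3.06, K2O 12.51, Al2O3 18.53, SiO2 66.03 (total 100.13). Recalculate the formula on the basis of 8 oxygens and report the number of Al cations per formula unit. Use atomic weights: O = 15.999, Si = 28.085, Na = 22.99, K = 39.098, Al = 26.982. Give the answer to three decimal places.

Na2O: 3.06/61.979 = 0.04937 mol → 0.09874 mol Na, 0.04937 mol O.
K2O: 12.51/94.195 = 0.13281 mol → 0.26562 mol K, 0.13281 mol O.
Al2O3: 18.53/101.961 = 0.18174 mol → 0.36348 mol Al, 0.54522 mol O.
SiO2: 66.03/60.083 = 1.09898 mol → 1.09898 mol Si, 2.19796 mol O.
Total oxygen = 2.92536 mol. Normalization factor = 8/2.92536 = 2.73471.
Al per 8 O = 0.36348 × 2.73471 = 0.994.

0.994 Al apfu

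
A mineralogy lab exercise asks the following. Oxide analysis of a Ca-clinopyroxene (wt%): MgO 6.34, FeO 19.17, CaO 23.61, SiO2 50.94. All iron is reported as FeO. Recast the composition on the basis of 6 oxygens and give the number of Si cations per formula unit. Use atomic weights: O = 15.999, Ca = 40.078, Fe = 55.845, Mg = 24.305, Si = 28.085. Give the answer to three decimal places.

2.002 Si apfu

6.34 wt% MgO ÷ 40.304 g/mol = 0.15730 mol, giving 0.15730 Mg and 0.15730 O.
19.17 wt% FeO ÷ 71.844 g/mol = 0.26683 mol, giving 0.26683 Fe and 0.26683 O.
23.61 wt% CaO ÷ 56.077 g/mol = 0.42103 mol, giving 0.42103 Ca and 0.42103 O.
50.94 wt% SiO2 ÷ 60.083 g/mol = 0.84783 mol, giving 0.84783 Si and 1.69566 O.
Oxygen sums to 2.54082; scaling by 6/2.54082 = 2.36144 puts the formula on 6 O.
Si: 0.84783 × 2.36144 = 2.002 atoms per formula unit.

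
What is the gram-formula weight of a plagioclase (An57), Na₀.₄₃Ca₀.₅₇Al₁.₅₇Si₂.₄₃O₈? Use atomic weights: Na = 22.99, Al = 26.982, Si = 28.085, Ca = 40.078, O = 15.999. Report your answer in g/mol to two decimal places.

271.33 g/mol

The formula mass is the sum 0.43×22.99 + 0.57×40.078 + 1.57×26.982 + 2.43×28.085 + 8×15.999.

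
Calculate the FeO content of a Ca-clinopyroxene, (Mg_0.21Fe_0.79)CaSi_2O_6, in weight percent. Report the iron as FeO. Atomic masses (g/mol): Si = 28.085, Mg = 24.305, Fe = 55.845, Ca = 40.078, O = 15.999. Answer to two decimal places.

Molar mass of (Mg_0.21Fe_0.79)CaSi_2O_6 = 0.21*24.305 + 0.79*55.845 + 1*40.078 + 2*28.085 + 6*15.999 = 241.464 g/mol.
Each formula unit contains 0.79 Fe, equivalent to 0.79/1 = 0.7900 mol FeO.
M(FeO) = 1×55.845 + 1×15.999 = 71.844 g/mol.
Mass of FeO per formula unit = 0.7900 × 71.844 = 56.757 g.
FeO wt% = 56.757 / 241.464 × 100 = 23.51%.

23.51 wt%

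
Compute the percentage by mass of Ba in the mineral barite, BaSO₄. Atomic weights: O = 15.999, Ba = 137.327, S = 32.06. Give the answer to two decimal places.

Molar mass of BaSO₄: 1*137.327 + 1*32.06 + 4*15.999 = 233.383 g/mol.
Mass of Ba per formula unit: 1 × 137.327 = 137.327 g.
Weight fraction Ba = 137.327 / 233.383 = 0.5884.

58.84 wt%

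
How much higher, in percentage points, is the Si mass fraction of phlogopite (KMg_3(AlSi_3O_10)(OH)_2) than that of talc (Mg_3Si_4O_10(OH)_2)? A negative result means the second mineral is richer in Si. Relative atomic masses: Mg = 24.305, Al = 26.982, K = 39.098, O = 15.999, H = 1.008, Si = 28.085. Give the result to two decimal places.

Si in KMg_3(AlSi_3O_10)(OH)_2: molar mass 417.254 g/mol; 3×28.085 = 84.255 g → 20.19 wt%.
Si in Mg_3Si_4O_10(OH)_2: molar mass 379.259 g/mol; 4×28.085 = 112.340 g → 29.62 wt%.
Difference = 20.19 − 29.62 = -9.43 percentage points.

-9.43 percentage points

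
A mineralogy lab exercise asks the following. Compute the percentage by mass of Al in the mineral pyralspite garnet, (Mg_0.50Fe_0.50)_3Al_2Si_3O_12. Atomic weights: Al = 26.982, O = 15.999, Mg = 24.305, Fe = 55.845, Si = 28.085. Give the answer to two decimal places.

Molar mass of (Mg_0.50Fe_0.50)_3Al_2Si_3O_12: 1.50*24.305 + 1.50*55.845 + 2*26.982 + 3*28.085 + 12*15.999 = 450.432 g/mol.
Mass of Al per formula unit: 2 × 26.982 = 53.964 g.
Weight fraction Al = 53.964 / 450.432 = 0.1198.

11.98 wt%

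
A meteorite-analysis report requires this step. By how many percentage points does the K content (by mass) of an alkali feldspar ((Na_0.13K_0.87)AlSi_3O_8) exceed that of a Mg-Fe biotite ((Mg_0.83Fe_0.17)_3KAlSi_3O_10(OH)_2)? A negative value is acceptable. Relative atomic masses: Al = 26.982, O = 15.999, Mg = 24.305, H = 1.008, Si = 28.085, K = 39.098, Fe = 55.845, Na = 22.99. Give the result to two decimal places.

First mineral: 34.015 g K in 276.233 g formula = 12.31 wt% K.
Second mineral: 39.098 g K in 433.339 g formula = 9.02 wt% K.
12.31% − 9.02% gives a difference of 3.29 percentage points.

3.29 percentage points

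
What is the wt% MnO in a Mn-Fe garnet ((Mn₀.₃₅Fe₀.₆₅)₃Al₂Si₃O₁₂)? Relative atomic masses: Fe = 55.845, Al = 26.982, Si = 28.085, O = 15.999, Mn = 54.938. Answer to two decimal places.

14.99 wt%

M((Mn₀.₃₅Fe₀.₆₅)₃Al₂Si₃O₁₂) = 496.790 g/mol; M(MnO) = 70.937 g/mol.
Moles MnO per formula unit = 1.05 Mn ÷ 1 = 1.0500.
MnO fraction = (1.0500 × 70.937) / 496.790 = 74.484/496.790 = 0.1499.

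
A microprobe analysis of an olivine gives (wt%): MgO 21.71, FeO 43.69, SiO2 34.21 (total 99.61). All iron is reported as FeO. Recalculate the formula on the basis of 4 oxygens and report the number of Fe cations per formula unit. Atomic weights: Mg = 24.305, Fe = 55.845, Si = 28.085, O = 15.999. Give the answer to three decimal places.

MgO: 21.71/40.304 = 0.53866 mol → 0.53866 mol Mg, 0.53866 mol O.
FeO: 43.69/71.844 = 0.60812 mol → 0.60812 mol Fe, 0.60812 mol O.
SiO2: 34.21/60.083 = 0.56938 mol → 0.56938 mol Si, 1.13876 mol O.
Total oxygen = 2.28554 mol. Normalization factor = 4/2.28554 = 1.75013.
Fe per 4 O = 0.60812 × 1.75013 = 1.064.

1.064 Fe apfu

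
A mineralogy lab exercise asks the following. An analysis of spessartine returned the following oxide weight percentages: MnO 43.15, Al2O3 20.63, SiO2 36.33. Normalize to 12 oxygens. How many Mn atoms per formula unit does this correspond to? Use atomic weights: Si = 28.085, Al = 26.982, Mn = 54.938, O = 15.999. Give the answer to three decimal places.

3.011 Mn apfu

MnO (M=70.937): mol = 0.60829; Mn = 0.60829, O = 0.60829.
Al2O3 (M=101.961): mol = 0.20233; Al = 0.40466, O = 0.60699.
SiO2 (M=60.083): mol = 0.60466; Si = 0.60466, O = 1.20932.
ΣO = 2.42460; factor = 12/ΣO = 4.94927.
Mn apfu = 0.60829 × 4.94927 = 3.011.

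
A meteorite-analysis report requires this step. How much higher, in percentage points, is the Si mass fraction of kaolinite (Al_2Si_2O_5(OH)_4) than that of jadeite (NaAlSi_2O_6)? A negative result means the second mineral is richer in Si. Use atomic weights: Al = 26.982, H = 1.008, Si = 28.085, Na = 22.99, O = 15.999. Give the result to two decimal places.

Si in Al_2Si_2O_5(OH)_4: molar mass 258.157 g/mol; 2×28.085 = 56.170 g → 21.76 wt%.
Si in NaAlSi_2O_6: molar mass 202.136 g/mol; 2×28.085 = 56.170 g → 27.79 wt%.
Difference = 21.76 − 27.79 = -6.03 percentage points.

-6.03 percentage points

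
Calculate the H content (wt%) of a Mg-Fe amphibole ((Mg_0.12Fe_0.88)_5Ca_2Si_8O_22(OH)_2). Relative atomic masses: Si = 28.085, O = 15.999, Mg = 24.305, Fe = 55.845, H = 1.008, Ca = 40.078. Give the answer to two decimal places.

Formula mass = 0.60*24.305 + 4.40*55.845 + 2*40.078 + 8*28.085 + 24*15.999 + 2*1.008 = 951.129 g/mol, of which 2.016 g is H.
So H makes up 2.016/951.129 = 0.0021 of the mass, i.e. 0.21%.

0.21 wt%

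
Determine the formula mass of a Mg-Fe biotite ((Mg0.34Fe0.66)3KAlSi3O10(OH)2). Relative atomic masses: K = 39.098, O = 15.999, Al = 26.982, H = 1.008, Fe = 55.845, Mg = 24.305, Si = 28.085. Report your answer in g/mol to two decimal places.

The formula mass is the sum 1.02×24.305 + 1.98×55.845 + 1×39.098 + 1×26.982 + 3×28.085 + 12×15.999 + 2×1.008.

479.70 g/mol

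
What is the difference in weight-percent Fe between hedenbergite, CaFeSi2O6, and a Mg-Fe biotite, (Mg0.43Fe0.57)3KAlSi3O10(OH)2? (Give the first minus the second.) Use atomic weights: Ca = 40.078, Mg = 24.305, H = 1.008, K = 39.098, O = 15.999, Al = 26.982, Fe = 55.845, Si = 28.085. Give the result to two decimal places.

2.24 percentage points

M(CaFeSi2O6) = 248.087 g/mol, so wt% Fe = 55.845/248.087 × 100 = 22.51%.
M((Mg0.43Fe0.57)3KAlSi3O10(OH)2) = 471.187 g/mol, so wt% Fe = 95.495/471.187 × 100 = 20.27%.
22.51 − 20.27 = 2.24 pp.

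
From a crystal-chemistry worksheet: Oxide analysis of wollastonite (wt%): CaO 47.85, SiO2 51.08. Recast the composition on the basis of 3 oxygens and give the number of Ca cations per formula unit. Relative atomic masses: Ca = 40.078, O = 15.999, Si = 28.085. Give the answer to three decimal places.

1.002 Ca apfu

47.85 wt% CaO ÷ 56.077 g/mol = 0.85329 mol, giving 0.85329 Ca and 0.85329 O.
51.08 wt% SiO2 ÷ 60.083 g/mol = 0.85016 mol, giving 0.85016 Si and 1.70032 O.
Oxygen sums to 2.55361; scaling by 3/2.55361 = 1.17481 puts the formula on 3 O.
Ca: 0.85329 × 1.17481 = 1.002 atoms per formula unit.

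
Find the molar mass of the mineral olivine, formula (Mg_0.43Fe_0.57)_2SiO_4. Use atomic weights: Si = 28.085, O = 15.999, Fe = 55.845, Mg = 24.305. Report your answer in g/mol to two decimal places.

176.65 g/mol

Mg: 0.86 × 24.305 = 20.9023
Fe: 1.14 × 55.845 = 63.6633
Si: 1 × 28.085 = 28.0850
O: 4 × 15.999 = 63.9960
Summing the contributions gives the formula mass.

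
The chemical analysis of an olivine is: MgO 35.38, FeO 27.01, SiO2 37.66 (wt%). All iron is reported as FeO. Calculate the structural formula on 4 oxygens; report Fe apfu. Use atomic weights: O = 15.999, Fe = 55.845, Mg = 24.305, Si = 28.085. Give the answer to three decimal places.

MgO (M=40.304): mol = 0.87783; Mg = 0.87783, O = 0.87783.
FeO (M=71.844): mol = 0.37595; Fe = 0.37595, O = 0.37595.
SiO2 (M=60.083): mol = 0.62680; Si = 0.62680, O = 1.25360.
ΣO = 2.50738; factor = 4/ΣO = 1.59529.
Fe apfu = 0.37595 × 1.59529 = 0.600.

0.600 Fe apfu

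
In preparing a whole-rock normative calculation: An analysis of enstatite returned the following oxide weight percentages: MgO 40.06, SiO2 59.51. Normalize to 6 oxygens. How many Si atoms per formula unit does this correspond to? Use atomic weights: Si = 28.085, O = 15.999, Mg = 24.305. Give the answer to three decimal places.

MgO (M=40.304): mol = 0.99395; Mg = 0.99395, O = 0.99395.
SiO2 (M=60.083): mol = 0.99046; Si = 0.99046, O = 1.98092.
ΣO = 2.97487; factor = 6/ΣO = 2.01689.
Si apfu = 0.99046 × 2.01689 = 1.998.

1.998 Si apfu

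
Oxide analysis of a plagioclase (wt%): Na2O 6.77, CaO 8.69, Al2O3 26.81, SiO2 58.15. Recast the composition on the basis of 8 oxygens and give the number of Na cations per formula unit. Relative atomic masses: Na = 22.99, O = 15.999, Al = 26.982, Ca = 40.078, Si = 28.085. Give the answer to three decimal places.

0.585 Na apfu

Na2O: 6.77/61.979 = 0.10923 mol → 0.21846 mol Na, 0.10923 mol O.
CaO: 8.69/56.077 = 0.15497 mol → 0.15497 mol Ca, 0.15497 mol O.
Al2O3: 26.81/101.961 = 0.26294 mol → 0.52588 mol Al, 0.78882 mol O.
SiO2: 58.15/60.083 = 0.96783 mol → 0.96783 mol Si, 1.93566 mol O.
Total oxygen = 2.98868 mol. Normalization factor = 8/2.98868 = 2.67677.
Na per 8 O = 0.21846 × 2.67677 = 0.585.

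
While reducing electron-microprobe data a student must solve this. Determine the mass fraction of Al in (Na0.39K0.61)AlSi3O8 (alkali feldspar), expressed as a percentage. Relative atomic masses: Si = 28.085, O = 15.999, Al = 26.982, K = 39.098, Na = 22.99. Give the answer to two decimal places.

Molar mass of (Na0.39K0.61)AlSi3O8: 0.39*22.99 + 0.61*39.098 + 1*26.982 + 3*28.085 + 8*15.999 = 272.045 g/mol.
Mass of Al per formula unit: 1 × 26.982 = 26.982 g.
Weight fraction Al = 26.982 / 272.045 = 0.0992.

9.92 mass %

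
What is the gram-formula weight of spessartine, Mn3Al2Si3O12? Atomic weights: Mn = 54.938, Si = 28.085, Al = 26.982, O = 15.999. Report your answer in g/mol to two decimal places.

M = 3*54.938 + 2*26.982 + 3*28.085 + 12*15.999

495.02 g/mol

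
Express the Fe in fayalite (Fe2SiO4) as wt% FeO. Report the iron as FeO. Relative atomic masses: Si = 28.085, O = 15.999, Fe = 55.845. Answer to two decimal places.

70.51 wt%

M(Fe2SiO4) = 203.771 g/mol; M(FeO) = 71.844 g/mol.
Moles FeO per formula unit = 2 Fe ÷ 1 = 2.0000.
FeO fraction = (2.0000 × 71.844) / 203.771 = 143.688/203.771 = 0.7051.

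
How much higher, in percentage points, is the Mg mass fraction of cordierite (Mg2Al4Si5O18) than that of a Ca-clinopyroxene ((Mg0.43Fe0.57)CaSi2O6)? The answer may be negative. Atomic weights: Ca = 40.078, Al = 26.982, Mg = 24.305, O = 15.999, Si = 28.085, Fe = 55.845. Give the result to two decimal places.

First mineral: 48.610 g Mg in 584.945 g formula = 8.31 wt% Mg.
Second mineral: 10.451 g Mg in 234.525 g formula = 4.46 wt% Mg.
8.31% − 4.46% gives a difference of 3.85 percentage points.

3.85 percentage points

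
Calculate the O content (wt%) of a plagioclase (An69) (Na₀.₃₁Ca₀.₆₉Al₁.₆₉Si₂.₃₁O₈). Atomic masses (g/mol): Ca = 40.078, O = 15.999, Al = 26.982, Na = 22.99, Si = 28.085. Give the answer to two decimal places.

46.84 wt%

Molar mass of Na₀.₃₁Ca₀.₆₉Al₁.₆₉Si₂.₃₁O₈: 0.31*22.99 + 0.69*40.078 + 1.69*26.982 + 2.31*28.085 + 8*15.999 = 273.249 g/mol.
Mass of O per formula unit: 8 × 15.999 = 127.992 g.
Weight fraction O = 127.992 / 273.249 = 0.4684.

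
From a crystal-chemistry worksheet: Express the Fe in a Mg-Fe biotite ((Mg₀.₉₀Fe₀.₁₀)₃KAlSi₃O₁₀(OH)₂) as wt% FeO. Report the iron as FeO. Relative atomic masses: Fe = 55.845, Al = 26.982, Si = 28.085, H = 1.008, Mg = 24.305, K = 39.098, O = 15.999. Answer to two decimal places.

Molar mass of (Mg₀.₉₀Fe₀.₁₀)₃KAlSi₃O₁₀(OH)₂ = 2.70×24.305 + 0.30×55.845 + 1×39.098 + 1×26.982 + 3×28.085 + 12×15.999 + 2×1.008 = 426.716 g/mol.
Each formula unit contains 0.30 Fe, equivalent to 0.30/1 = 0.3000 mol FeO.
M(FeO) = 1×55.845 + 1×15.999 = 71.844 g/mol.
Mass of FeO per formula unit = 0.3000 × 71.844 = 21.553 g.
FeO wt% = 21.553 / 426.716 × 100 = 5.05%.

5.05 wt%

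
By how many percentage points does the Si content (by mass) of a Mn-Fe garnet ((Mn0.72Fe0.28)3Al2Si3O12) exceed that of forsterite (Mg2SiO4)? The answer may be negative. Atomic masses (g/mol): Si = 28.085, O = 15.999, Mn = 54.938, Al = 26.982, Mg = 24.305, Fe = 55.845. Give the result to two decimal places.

Si in (Mn0.72Fe0.28)3Al2Si3O12: molar mass 495.783 g/mol; 3×28.085 = 84.255 g → 16.99 wt%.
Si in Mg2SiO4: molar mass 140.691 g/mol; 1×28.085 = 28.085 g → 19.96 wt%.
Difference = 16.99 − 19.96 = -2.97 percentage points.

-2.97 percentage points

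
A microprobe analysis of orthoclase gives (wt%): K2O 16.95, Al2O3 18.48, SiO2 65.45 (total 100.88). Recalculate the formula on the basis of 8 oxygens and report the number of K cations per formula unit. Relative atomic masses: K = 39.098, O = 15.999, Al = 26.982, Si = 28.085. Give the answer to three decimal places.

K2O (M=94.195): mol = 0.17995; K = 0.35990, O = 0.17995.
Al2O3 (M=101.961): mol = 0.18125; Al = 0.36250, O = 0.54375.
SiO2 (M=60.083): mol = 1.08933; Si = 1.08933, O = 2.17866.
ΣO = 2.90236; factor = 8/ΣO = 2.75638.
K apfu = 0.35990 × 2.75638 = 0.992.

0.992 K apfu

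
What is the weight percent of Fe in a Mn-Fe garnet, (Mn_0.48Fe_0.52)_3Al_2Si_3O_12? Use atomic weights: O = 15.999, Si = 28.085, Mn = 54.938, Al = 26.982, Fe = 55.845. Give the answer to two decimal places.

M((Mn_0.48Fe_0.52)_3Al_2Si_3O_12) = 496.436 g/mol.
Fe contributes 1.56 × 55.845 = 87.118 g per mole.
87.118/496.436 = 0.1755 → 17.55%.

17.55 weight percent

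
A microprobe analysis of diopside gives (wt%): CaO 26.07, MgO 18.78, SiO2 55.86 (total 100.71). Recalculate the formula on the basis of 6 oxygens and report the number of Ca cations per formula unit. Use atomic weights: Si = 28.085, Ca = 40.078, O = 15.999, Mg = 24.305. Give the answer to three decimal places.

CaO: 26.07/56.077 = 0.46490 mol → 0.46490 mol Ca, 0.46490 mol O.
MgO: 18.78/40.304 = 0.46596 mol → 0.46596 mol Mg, 0.46596 mol O.
SiO2: 55.86/60.083 = 0.92971 mol → 0.92971 mol Si, 1.85942 mol O.
Total oxygen = 2.79028 mol. Normalization factor = 6/2.79028 = 2.15032.
Ca per 6 O = 0.46490 × 2.15032 = 1.000.

1.000 Ca apfu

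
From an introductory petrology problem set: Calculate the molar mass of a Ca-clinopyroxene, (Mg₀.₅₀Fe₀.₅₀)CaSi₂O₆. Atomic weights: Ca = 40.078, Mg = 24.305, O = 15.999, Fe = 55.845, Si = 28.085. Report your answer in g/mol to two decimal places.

232.32 g/mol

The formula mass is the sum 0.50×24.305 + 0.50×55.845 + 1×40.078 + 2×28.085 + 6×15.999.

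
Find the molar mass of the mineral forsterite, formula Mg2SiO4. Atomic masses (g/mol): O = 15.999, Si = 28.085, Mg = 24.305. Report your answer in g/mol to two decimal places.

The formula mass is the sum 2(24.305) + 1(28.085) + 4(15.999).

140.69 g/mol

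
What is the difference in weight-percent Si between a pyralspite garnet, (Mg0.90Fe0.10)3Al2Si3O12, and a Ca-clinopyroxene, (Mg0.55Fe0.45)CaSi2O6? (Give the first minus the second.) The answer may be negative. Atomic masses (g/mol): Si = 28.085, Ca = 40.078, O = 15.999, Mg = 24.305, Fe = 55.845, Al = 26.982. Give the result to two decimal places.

Si in (Mg0.90Fe0.10)3Al2Si3O12: molar mass 412.584 g/mol; 3×28.085 = 84.255 g → 20.42 wt%.
Si in (Mg0.55Fe0.45)CaSi2O6: molar mass 230.740 g/mol; 2×28.085 = 56.170 g → 24.34 wt%.
Difference = 20.42 − 24.34 = -3.92 percentage points.

-3.92 percentage points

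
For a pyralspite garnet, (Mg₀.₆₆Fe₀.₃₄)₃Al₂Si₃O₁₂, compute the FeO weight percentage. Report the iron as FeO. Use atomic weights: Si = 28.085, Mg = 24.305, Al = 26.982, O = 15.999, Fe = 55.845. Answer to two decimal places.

M((Mg₀.₆₆Fe₀.₃₄)₃Al₂Si₃O₁₂) = 435.293 g/mol; M(FeO) = 71.844 g/mol.
Moles FeO per formula unit = 1.02 Fe ÷ 1 = 1.0200.
FeO fraction = (1.0200 × 71.844) / 435.293 = 73.281/435.293 = 0.1683.

16.83 wt%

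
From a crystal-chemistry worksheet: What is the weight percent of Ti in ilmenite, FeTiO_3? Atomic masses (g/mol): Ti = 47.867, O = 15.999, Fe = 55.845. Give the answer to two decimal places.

M(FeTiO_3) = 151.709 g/mol.
Ti contributes 1 × 47.867 = 47.867 g per mole.
47.867/151.709 = 0.3155 → 31.55%.

31.55 wt%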